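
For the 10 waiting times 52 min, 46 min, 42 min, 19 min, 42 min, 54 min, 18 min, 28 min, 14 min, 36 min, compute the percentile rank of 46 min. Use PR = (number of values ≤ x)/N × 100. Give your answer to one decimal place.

80.0

N = 10.
Strictly below 46: 7. Equal to 46: 1.
PR = 8/10 × 100 = 80.0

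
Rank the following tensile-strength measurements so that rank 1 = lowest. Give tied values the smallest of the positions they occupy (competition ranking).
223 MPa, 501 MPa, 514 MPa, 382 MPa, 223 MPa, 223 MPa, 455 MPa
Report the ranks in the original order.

Sorted (ascending): 223, 223, 223, 382, 455, 501, 514
The 3 values of 223 occupy positions 1–3 → each gets rank 1.

1, 6, 7, 4, 1, 1, 5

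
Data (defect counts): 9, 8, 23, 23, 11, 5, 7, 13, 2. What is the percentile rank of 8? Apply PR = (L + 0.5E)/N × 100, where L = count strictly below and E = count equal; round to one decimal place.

38.9

N = 9.
Strictly below 8: 3. Equal to 8: 1.
PR = (3 + 0.5·1)/9 × 100 = 38.9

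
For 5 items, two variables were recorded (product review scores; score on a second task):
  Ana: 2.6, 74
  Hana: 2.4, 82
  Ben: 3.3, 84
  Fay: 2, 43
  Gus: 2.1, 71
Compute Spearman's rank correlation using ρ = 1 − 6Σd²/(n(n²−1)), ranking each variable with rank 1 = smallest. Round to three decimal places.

Ranks of variable 1: 4, 3, 5, 1, 2
Ranks of variable 2: 3, 4, 5, 1, 2
d = r₁ − r₂: 1, -1, 0, 0, 0
d²: 1, 1, 0, 0, 0; Σd² = 2
ρ = 1 − 6·2/(5·24) = 1 − 12/120 = 0.900

0.900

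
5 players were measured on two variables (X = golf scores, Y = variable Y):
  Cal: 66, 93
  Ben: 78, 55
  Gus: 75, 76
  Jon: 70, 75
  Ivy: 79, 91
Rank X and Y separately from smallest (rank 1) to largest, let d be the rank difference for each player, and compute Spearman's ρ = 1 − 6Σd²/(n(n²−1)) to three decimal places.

Ranks of variable 1: 1, 4, 3, 2, 5
Ranks of variable 2: 5, 1, 3, 2, 4
d = r₁ − r₂: -4, 3, 0, 0, 1
d²: 16, 9, 0, 0, 1; Σd² = 26
ρ = 1 − 6·26/(5·24) = 1 − 156/120 = -0.300

-0.300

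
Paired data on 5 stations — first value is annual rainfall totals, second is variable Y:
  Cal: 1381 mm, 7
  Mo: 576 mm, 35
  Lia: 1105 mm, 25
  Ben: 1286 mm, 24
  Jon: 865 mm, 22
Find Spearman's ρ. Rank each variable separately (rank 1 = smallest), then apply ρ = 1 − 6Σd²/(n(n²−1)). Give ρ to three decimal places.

Ranks of variable 1: 5, 1, 3, 4, 2
Ranks of variable 2: 1, 5, 4, 3, 2
d = r₁ − r₂: 4, -4, -1, 1, 0
d²: 16, 16, 1, 1, 0; Σd² = 34
ρ = 1 − 6·34/(5·24) = 1 − 204/120 = -0.700

-0.700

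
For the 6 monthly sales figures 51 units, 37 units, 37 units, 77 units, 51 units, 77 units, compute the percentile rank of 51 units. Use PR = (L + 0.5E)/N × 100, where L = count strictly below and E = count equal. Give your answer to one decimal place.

N = 6.
Strictly below 51: 2. Equal to 51: 2.
PR = (2 + 0.5·2)/6 × 100 = 50.0

50.0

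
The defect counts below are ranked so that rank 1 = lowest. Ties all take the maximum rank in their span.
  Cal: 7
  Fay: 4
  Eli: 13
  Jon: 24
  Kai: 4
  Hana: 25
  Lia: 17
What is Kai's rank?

Sorted (ascending): 4, 4, 7, 13, 17, 24, 25
The 2 values of 4 occupy positions 1–2 → each gets rank 2.
Kai has value 4 → rank 2.

2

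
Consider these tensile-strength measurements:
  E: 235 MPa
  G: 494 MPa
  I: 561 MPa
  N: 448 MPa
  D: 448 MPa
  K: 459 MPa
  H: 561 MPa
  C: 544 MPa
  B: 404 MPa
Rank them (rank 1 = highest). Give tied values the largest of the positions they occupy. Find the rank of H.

2

Sorted (descending): 561, 561, 544, 494, 459, 448, 448, 404, 235
The 2 values of 561 occupy positions 1–2 → each gets rank 2.
The 2 values of 448 occupy positions 6–7 → each gets rank 7.
H has value 561 MPa → rank 2.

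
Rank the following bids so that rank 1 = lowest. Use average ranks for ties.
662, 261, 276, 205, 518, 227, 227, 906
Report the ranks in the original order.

7, 4, 5, 1, 6, 2.5, 2.5, 8

Sorted (ascending): 205, 227, 227, 261, 276, 518, 662, 906
The 2 values of 227 occupy positions 2–3 → average rank (2+3)/2 = 2.5.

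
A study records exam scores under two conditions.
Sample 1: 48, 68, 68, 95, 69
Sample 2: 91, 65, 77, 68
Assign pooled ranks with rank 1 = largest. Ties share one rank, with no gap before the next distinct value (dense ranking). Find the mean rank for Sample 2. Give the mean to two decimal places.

Sorted (descending): 95, 91, 77, 69, 68, 68, 68, 65, 48
The 3 values of 68 share dense rank 5.
Remaining distinct values take the next consecutive integers.
Sample 2 values → pooled ranks: 91→2, 65→6, 77→3, 68→5
Mean rank = (2 + 6 + 3 + 5) / 4 = 4.00

4.00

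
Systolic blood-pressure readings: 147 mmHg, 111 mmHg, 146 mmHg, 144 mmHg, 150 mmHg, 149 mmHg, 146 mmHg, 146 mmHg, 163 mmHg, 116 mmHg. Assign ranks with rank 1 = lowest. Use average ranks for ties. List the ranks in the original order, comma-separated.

Sorted (ascending): 111, 116, 144, 146, 146, 146, 147, 149, 150, 163
The 3 values of 146 occupy positions 4–6 → average rank 5.

7, 1, 5, 3, 9, 8, 5, 5, 10, 2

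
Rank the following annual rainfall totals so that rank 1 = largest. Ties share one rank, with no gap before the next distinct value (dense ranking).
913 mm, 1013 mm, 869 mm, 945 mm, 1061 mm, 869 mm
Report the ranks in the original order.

4, 2, 5, 3, 1, 5

Sorted (descending): 1061, 1013, 945, 913, 869, 869
The 2 values of 869 share dense rank 5.
Remaining distinct values take the next consecutive integers.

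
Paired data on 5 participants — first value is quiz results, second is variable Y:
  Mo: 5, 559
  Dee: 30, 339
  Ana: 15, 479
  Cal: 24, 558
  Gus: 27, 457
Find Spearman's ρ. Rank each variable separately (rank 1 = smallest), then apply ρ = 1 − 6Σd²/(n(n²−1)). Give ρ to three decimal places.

-0.900

Ranks of variable 1: 1, 5, 2, 3, 4
Ranks of variable 2: 5, 1, 3, 4, 2
d = r₁ − r₂: -4, 4, -1, -1, 2
d²: 16, 16, 1, 1, 4; Σd² = 38
ρ = 1 − 6·38/(5·24) = 1 − 228/120 = -0.900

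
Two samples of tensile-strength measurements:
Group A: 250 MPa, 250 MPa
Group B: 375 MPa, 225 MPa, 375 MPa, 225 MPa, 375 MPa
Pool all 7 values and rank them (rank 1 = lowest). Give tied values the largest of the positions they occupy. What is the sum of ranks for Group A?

8

Sorted (ascending): 225, 225, 250, 250, 375, 375, 375
The 2 values of 225 occupy positions 1–2 → each gets rank 2.
The 2 values of 250 occupy positions 3–4 → each gets rank 4.
The 3 values of 375 occupy positions 5–7 → each gets rank 7.
Group A values → pooled ranks: 250→4, 250→4
Rank sum = 4 + 4 = 8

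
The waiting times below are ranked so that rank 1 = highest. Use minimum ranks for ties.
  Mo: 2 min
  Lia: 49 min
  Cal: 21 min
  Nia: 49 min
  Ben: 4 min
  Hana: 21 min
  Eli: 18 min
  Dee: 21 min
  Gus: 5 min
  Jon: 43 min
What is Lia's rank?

1

Sorted (descending): 49, 49, 43, 21, 21, 21, 18, 5, 4, 2
The 2 values of 49 occupy positions 1–2 → each gets rank 1.
The 3 values of 21 occupy positions 4–6 → each gets rank 4.
Lia has value 49 min → rank 1.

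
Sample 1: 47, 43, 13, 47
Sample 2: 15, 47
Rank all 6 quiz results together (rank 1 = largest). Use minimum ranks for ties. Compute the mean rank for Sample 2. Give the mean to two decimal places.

Sorted (descending): 47, 47, 47, 43, 15, 13
The 3 values of 47 occupy positions 1–3 → each gets rank 1.
Sample 2 values → pooled ranks: 15→5, 47→1
Mean rank = (5 + 1) / 2 = 3.00

3.00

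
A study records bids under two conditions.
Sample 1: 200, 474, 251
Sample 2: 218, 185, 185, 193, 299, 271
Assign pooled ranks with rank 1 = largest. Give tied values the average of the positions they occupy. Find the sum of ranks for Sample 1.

11

Sorted (descending): 474, 299, 271, 251, 218, 200, 193, 185, 185
The 2 values of 185 occupy positions 8–9 → average rank (8+9)/2 = 8.5.
Sample 1 values → pooled ranks: 200→6, 474→1, 251→4
Rank sum = 6 + 1 + 4 = 11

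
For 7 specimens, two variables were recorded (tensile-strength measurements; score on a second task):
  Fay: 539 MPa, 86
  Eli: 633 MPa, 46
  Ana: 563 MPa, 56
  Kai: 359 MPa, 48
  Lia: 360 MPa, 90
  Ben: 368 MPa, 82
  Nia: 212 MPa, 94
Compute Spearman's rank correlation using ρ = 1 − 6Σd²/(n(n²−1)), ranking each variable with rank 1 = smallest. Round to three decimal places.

-0.607

Ranks of variable 1: 5, 7, 6, 2, 3, 4, 1
Ranks of variable 2: 5, 1, 3, 2, 6, 4, 7
d = r₁ − r₂: 0, 6, 3, 0, -3, 0, -6
d²: 0, 36, 9, 0, 9, 0, 36; Σd² = 90
ρ = 1 − 6·90/(7·48) = 1 − 540/336 = -0.607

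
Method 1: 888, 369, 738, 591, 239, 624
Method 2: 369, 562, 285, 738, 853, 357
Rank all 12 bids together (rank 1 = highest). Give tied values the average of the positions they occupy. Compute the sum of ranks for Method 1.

36

Sorted (descending): 888, 853, 738, 738, 624, 591, 562, 369, 369, 357, 285, 239
The 2 values of 738 occupy positions 3–4 → average rank (3+4)/2 = 3.5.
The 2 values of 369 occupy positions 8–9 → average rank (8+9)/2 = 8.5.
Method 1 values → pooled ranks: 888→1, 369→8.5, 738→3.5, 591→6, 239→12, 624→5
Rank sum = 1 + 8.5 + 3.5 + 6 + 12 + 5 = 36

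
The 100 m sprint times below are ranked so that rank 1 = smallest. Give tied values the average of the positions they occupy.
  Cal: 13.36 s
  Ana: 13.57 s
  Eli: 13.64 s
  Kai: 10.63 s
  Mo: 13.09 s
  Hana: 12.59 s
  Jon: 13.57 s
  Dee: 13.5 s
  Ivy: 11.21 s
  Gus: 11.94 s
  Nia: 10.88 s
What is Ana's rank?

9.5

Sorted (ascending): 10.63, 10.88, 11.21, 11.94, 12.59, 13.09, 13.36, 13.5, 13.57, 13.57, 13.64
The 2 values of 13.57 occupy positions 9–10 → average rank (9+10)/2 = 9.5.
Ana has value 13.57 s → rank 9.5.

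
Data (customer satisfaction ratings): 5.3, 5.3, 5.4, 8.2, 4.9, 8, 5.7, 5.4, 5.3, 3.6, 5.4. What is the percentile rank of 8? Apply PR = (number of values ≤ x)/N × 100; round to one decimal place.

90.9

N = 11.
Strictly below 8: 9. Equal to 8: 1.
PR = 10/11 × 100 = 90.9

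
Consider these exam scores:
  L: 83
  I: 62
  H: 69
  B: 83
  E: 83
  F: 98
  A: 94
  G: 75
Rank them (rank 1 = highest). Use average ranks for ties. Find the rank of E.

4

Sorted (descending): 98, 94, 83, 83, 83, 75, 69, 62
The 3 values of 83 occupy positions 3–5 → average rank 4.
E has value 83 → rank 4.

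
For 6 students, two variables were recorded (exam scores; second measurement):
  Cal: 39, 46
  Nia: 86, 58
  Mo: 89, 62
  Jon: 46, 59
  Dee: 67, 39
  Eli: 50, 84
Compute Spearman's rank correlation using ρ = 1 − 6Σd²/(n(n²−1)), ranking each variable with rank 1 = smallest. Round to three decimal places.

Ranks of variable 1: 1, 5, 6, 2, 4, 3
Ranks of variable 2: 2, 3, 5, 4, 1, 6
d = r₁ − r₂: -1, 2, 1, -2, 3, -3
d²: 1, 4, 1, 4, 9, 9; Σd² = 28
ρ = 1 − 6·28/(6·35) = 1 − 168/210 = 0.200

0.200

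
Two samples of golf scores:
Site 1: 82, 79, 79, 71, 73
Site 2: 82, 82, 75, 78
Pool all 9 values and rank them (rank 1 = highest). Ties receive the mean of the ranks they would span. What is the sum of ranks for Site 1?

Sorted (descending): 82, 82, 82, 79, 79, 78, 75, 73, 71
The 3 values of 82 occupy positions 1–3 → average rank 2.
The 2 values of 79 occupy positions 4–5 → average rank (4+5)/2 = 4.5.
Site 1 values → pooled ranks: 82→2, 79→4.5, 79→4.5, 71→9, 73→8
Rank sum = 2 + 4.5 + 4.5 + 9 + 8 = 28

28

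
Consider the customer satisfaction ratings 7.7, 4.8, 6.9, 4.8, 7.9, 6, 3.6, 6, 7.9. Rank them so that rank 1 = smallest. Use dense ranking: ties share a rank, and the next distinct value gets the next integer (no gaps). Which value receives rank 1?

3.6

Sorted (ascending): 3.6, 4.8, 4.8, 6, 6, 6.9, 7.7, 7.9, 7.9
The 2 values of 4.8 share dense rank 2.
The 2 values of 6 share dense rank 3.
The 2 values of 7.9 share dense rank 6.
Remaining distinct values take the next consecutive integers.
Rank 1 → value 3.6.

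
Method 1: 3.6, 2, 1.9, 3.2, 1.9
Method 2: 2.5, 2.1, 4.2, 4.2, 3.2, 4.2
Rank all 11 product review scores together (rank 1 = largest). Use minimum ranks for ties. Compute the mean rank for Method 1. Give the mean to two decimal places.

Sorted (descending): 4.2, 4.2, 4.2, 3.6, 3.2, 3.2, 2.5, 2.1, 2, 1.9, 1.9
The 3 values of 4.2 occupy positions 1–3 → each gets rank 1.
The 2 values of 3.2 occupy positions 5–6 → each gets rank 5.
The 2 values of 1.9 occupy positions 10–11 → each gets rank 10.
Method 1 values → pooled ranks: 3.6→4, 2→9, 1.9→10, 3.2→5, 1.9→10
Mean rank = (4 + 9 + 10 + 5 + 10) / 5 = 7.60

7.60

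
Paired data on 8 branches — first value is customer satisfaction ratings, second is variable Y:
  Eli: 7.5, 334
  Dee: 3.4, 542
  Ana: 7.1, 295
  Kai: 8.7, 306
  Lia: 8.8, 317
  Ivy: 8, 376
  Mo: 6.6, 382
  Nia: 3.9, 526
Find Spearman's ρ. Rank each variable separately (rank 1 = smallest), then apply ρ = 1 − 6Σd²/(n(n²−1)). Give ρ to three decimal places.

Ranks of variable 1: 5, 1, 4, 7, 8, 6, 3, 2
Ranks of variable 2: 4, 8, 1, 2, 3, 5, 6, 7
d = r₁ − r₂: 1, -7, 3, 5, 5, 1, -3, -5
d²: 1, 49, 9, 25, 25, 1, 9, 25; Σd² = 144
ρ = 1 − 6·144/(8·63) = 1 − 864/504 = -0.714

-0.714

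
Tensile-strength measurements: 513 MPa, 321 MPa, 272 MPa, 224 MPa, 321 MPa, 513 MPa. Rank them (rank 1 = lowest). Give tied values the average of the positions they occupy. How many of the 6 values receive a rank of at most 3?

2

Sorted (ascending): 224, 272, 321, 321, 513, 513
The 2 values of 321 occupy positions 3–4 → average rank (3+4)/2 = 3.5.
The 2 values of 513 occupy positions 5–6 → average rank (5+6)/2 = 5.5.
Ranks ≤ 3: {1, 2} → 2 values.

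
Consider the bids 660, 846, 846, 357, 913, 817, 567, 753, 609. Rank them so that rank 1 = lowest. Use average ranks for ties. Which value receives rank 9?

913

Sorted (ascending): 357, 567, 609, 660, 753, 817, 846, 846, 913
The 2 values of 846 occupy positions 7–8 → average rank (7+8)/2 = 7.5.
Rank 9 → value 913.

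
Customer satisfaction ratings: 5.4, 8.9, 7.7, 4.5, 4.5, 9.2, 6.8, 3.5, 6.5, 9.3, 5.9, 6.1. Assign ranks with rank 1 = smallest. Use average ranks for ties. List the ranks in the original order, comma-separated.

Sorted (ascending): 3.5, 4.5, 4.5, 5.4, 5.9, 6.1, 6.5, 6.8, 7.7, 8.9, 9.2, 9.3
The 2 values of 4.5 occupy positions 2–3 → average rank (2+3)/2 = 2.5.

4, 10, 9, 2.5, 2.5, 11, 8, 1, 7, 12, 5, 6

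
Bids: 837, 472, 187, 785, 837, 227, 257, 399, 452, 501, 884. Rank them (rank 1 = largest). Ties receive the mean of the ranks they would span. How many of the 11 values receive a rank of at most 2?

1

Sorted (descending): 884, 837, 837, 785, 501, 472, 452, 399, 257, 227, 187
The 2 values of 837 occupy positions 2–3 → average rank (2+3)/2 = 2.5.
Ranks ≤ 2: {1} → 1 value.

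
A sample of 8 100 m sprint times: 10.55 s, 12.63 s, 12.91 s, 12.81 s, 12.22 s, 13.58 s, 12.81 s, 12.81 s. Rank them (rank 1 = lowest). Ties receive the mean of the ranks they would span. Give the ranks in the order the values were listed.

Sorted (ascending): 10.55, 12.22, 12.63, 12.81, 12.81, 12.81, 12.91, 13.58
The 3 values of 12.81 occupy positions 4–6 → average rank 5.

1, 3, 7, 5, 2, 8, 5, 5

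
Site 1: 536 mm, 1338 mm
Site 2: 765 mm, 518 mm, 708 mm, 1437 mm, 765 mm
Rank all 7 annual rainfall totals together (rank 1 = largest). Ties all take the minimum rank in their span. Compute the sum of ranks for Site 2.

Sorted (descending): 1437, 1338, 765, 765, 708, 536, 518
The 2 values of 765 occupy positions 3–4 → each gets rank 3.
Site 2 values → pooled ranks: 765→3, 518→7, 708→5, 1437→1, 765→3
Rank sum = 3 + 7 + 5 + 1 + 3 = 19

19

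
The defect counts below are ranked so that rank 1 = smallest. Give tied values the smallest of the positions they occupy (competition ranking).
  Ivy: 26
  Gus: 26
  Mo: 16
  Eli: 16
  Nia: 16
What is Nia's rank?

1

Sorted (ascending): 16, 16, 16, 26, 26
The 3 values of 16 occupy positions 1–3 → each gets rank 1.
The 2 values of 26 occupy positions 4–5 → each gets rank 4.
Nia has value 16 → rank 1.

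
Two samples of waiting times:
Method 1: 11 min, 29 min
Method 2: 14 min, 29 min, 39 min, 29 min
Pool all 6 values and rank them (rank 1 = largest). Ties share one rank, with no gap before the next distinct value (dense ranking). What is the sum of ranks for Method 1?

Sorted (descending): 39, 29, 29, 29, 14, 11
The 3 values of 29 share dense rank 2.
Remaining distinct values take the next consecutive integers.
Method 1 values → pooled ranks: 11→4, 29→2
Rank sum = 4 + 2 = 6

6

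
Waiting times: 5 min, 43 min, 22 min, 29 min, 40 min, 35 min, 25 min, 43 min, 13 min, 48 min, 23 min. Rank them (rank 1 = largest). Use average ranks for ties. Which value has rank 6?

Sorted (descending): 48, 43, 43, 40, 35, 29, 25, 23, 22, 13, 5
The 2 values of 43 occupy positions 2–3 → average rank (2+3)/2 = 2.5.
Rank 6 → value 29.

29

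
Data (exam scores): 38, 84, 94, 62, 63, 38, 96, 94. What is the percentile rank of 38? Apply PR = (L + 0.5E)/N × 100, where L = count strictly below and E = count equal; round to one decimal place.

12.5

N = 8.
Strictly below 38: 0. Equal to 38: 2.
PR = (0 + 0.5·2)/8 × 100 = 12.5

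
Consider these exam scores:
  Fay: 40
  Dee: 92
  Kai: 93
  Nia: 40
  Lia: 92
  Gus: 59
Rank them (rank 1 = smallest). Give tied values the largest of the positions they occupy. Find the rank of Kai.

6

Sorted (ascending): 40, 40, 59, 92, 92, 93
The 2 values of 40 occupy positions 1–2 → each gets rank 2.
The 2 values of 92 occupy positions 4–5 → each gets rank 5.
Kai has value 93 → rank 6.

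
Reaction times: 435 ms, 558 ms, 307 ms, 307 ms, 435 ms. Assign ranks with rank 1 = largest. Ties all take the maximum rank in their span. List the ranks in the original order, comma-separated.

3, 1, 5, 5, 3

Sorted (descending): 558, 435, 435, 307, 307
The 2 values of 435 occupy positions 2–3 → each gets rank 3.
The 2 values of 307 occupy positions 4–5 → each gets rank 5.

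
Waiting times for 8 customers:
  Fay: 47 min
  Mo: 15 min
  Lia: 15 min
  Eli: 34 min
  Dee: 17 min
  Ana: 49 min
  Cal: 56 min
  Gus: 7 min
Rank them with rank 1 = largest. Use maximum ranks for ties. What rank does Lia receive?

Sorted (descending): 56, 49, 47, 34, 17, 15, 15, 7
The 2 values of 15 occupy positions 6–7 → each gets rank 7.
Lia has value 15 min → rank 7.

7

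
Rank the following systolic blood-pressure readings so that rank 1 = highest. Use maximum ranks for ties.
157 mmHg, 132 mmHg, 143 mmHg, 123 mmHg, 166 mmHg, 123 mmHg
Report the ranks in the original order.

2, 4, 3, 6, 1, 6

Sorted (descending): 166, 157, 143, 132, 123, 123
The 2 values of 123 occupy positions 5–6 → each gets rank 6.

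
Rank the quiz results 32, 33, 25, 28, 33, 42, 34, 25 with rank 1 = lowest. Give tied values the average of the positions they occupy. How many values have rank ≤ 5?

4

Sorted (ascending): 25, 25, 28, 32, 33, 33, 34, 42
The 2 values of 25 occupy positions 1–2 → average rank (1+2)/2 = 1.5.
The 2 values of 33 occupy positions 5–6 → average rank (5+6)/2 = 5.5.
Ranks ≤ 5: {1.5, 1.5, 3, 4} → 4 values.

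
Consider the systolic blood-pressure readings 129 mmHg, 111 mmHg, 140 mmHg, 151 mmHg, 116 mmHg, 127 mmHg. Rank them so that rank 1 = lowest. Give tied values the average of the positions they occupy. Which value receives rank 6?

151

Sorted (ascending): 111, 116, 127, 129, 140, 151
No ties — each value takes its position as its rank.
Rank 6 → value 151.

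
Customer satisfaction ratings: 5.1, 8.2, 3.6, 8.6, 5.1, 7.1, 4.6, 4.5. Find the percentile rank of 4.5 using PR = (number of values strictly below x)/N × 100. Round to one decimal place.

N = 8.
Strictly below 4.5: 1. Equal to 4.5: 1.
PR = 1/8 × 100 = 12.5

12.5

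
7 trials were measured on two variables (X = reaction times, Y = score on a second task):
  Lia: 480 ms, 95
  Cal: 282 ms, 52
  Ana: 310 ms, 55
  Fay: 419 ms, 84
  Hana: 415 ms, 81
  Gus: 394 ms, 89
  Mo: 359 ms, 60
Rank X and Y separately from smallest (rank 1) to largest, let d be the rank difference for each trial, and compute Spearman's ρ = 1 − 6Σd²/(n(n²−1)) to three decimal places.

0.893

Ranks of variable 1: 7, 1, 2, 6, 5, 4, 3
Ranks of variable 2: 7, 1, 2, 5, 4, 6, 3
d = r₁ − r₂: 0, 0, 0, 1, 1, -2, 0
d²: 0, 0, 0, 1, 1, 4, 0; Σd² = 6
ρ = 1 − 6·6/(7·48) = 1 − 36/336 = 0.893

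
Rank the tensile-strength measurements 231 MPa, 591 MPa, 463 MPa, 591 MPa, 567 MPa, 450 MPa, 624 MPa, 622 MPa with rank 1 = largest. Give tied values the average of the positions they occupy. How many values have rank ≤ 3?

2

Sorted (descending): 624, 622, 591, 591, 567, 463, 450, 231
The 2 values of 591 occupy positions 3–4 → average rank (3+4)/2 = 3.5.
Ranks ≤ 3: {1, 2} → 2 values.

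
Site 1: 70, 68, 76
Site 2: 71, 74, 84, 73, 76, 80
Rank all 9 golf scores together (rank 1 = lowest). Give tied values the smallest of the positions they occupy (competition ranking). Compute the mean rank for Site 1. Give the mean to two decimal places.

3.00

Sorted (ascending): 68, 70, 71, 73, 74, 76, 76, 80, 84
The 2 values of 76 occupy positions 6–7 → each gets rank 6.
Site 1 values → pooled ranks: 70→2, 68→1, 76→6
Mean rank = (2 + 1 + 6) / 3 = 3.00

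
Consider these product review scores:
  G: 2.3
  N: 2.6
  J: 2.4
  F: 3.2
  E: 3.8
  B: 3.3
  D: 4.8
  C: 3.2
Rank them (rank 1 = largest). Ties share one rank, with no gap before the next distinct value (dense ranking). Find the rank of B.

Sorted (descending): 4.8, 3.8, 3.3, 3.2, 3.2, 2.6, 2.4, 2.3
The 2 values of 3.2 share dense rank 4.
Remaining distinct values take the next consecutive integers.
B has value 3.3 → rank 3.

3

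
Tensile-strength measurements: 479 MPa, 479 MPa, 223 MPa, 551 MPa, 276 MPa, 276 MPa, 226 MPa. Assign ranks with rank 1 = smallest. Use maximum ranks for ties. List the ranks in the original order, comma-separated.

6, 6, 1, 7, 4, 4, 2

Sorted (ascending): 223, 226, 276, 276, 479, 479, 551
The 2 values of 276 occupy positions 3–4 → each gets rank 4.
The 2 values of 479 occupy positions 5–6 → each gets rank 6.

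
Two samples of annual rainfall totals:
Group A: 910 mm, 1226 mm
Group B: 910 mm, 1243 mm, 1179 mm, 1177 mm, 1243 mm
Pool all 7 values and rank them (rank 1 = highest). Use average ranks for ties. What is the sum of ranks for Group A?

9.5

Sorted (descending): 1243, 1243, 1226, 1179, 1177, 910, 910
The 2 values of 1243 occupy positions 1–2 → average rank (1+2)/2 = 1.5.
The 2 values of 910 occupy positions 6–7 → average rank (6+7)/2 = 6.5.
Group A values → pooled ranks: 910→6.5, 1226→3
Rank sum = 6.5 + 3 = 9.5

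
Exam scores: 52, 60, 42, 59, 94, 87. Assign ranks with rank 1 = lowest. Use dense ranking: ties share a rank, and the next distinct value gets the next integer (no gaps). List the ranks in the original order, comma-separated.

2, 4, 1, 3, 6, 5

Sorted (ascending): 42, 52, 59, 60, 87, 94
No ties — each value takes its position as its rank.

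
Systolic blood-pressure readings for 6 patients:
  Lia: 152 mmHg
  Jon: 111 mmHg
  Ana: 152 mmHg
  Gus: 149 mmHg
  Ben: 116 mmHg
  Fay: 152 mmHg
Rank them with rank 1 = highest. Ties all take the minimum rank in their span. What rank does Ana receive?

Sorted (descending): 152, 152, 152, 149, 116, 111
The 3 values of 152 occupy positions 1–3 → each gets rank 1.
Ana has value 152 mmHg → rank 1.

1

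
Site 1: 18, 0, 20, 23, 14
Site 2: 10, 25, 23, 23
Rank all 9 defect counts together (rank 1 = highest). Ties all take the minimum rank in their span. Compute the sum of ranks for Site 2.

Sorted (descending): 25, 23, 23, 23, 20, 18, 14, 10, 0
The 3 values of 23 occupy positions 2–4 → each gets rank 2.
Site 2 values → pooled ranks: 10→8, 25→1, 23→2, 23→2
Rank sum = 8 + 1 + 2 + 2 = 13

13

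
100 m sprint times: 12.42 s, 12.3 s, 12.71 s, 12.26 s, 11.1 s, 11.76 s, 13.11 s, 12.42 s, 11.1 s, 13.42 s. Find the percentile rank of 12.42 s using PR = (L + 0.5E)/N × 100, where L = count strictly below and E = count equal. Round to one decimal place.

N = 10.
Strictly below 12.42: 5. Equal to 12.42: 2.
PR = (5 + 0.5·2)/10 × 100 = 60.0

60.0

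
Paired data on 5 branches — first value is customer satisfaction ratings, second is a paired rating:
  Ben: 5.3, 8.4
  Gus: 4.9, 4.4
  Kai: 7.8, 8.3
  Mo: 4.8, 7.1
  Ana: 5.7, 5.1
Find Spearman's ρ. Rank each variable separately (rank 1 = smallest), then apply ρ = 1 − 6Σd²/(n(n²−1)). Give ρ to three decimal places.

0.300

Ranks of variable 1: 3, 2, 5, 1, 4
Ranks of variable 2: 5, 1, 4, 3, 2
d = r₁ − r₂: -2, 1, 1, -2, 2
d²: 4, 1, 1, 4, 4; Σd² = 14
ρ = 1 − 6·14/(5·24) = 1 − 84/120 = 0.300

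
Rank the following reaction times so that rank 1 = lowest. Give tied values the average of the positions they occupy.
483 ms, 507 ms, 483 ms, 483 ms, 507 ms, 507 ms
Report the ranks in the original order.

2, 5, 2, 2, 5, 5

Sorted (ascending): 483, 483, 483, 507, 507, 507
The 3 values of 483 occupy positions 1–3 → average rank 2.
The 3 values of 507 occupy positions 4–6 → average rank 5.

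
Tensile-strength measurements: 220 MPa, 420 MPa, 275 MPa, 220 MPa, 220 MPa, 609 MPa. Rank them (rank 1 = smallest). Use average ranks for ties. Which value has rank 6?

609

Sorted (ascending): 220, 220, 220, 275, 420, 609
The 3 values of 220 occupy positions 1–3 → average rank 2.
Rank 6 → value 609.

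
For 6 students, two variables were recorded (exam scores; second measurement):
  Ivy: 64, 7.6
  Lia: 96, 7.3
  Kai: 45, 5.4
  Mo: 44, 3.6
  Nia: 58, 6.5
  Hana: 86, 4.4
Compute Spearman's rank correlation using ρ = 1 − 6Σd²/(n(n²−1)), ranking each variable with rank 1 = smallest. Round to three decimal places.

0.543

Ranks of variable 1: 4, 6, 2, 1, 3, 5
Ranks of variable 2: 6, 5, 3, 1, 4, 2
d = r₁ − r₂: -2, 1, -1, 0, -1, 3
d²: 4, 1, 1, 0, 1, 9; Σd² = 16
ρ = 1 − 6·16/(6·35) = 1 − 96/210 = 0.543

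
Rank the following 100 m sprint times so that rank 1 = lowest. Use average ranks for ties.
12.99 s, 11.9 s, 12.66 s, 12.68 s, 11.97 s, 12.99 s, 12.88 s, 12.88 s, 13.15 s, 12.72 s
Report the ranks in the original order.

8.5, 1, 3, 4, 2, 8.5, 6.5, 6.5, 10, 5

Sorted (ascending): 11.9, 11.97, 12.66, 12.68, 12.72, 12.88, 12.88, 12.99, 12.99, 13.15
The 2 values of 12.88 occupy positions 6–7 → average rank (6+7)/2 = 6.5.
The 2 values of 12.99 occupy positions 8–9 → average rank (8+9)/2 = 8.5.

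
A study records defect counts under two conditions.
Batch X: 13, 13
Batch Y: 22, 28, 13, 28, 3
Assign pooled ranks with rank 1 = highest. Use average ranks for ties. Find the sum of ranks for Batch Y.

Sorted (descending): 28, 28, 22, 13, 13, 13, 3
The 2 values of 28 occupy positions 1–2 → average rank (1+2)/2 = 1.5.
The 3 values of 13 occupy positions 4–6 → average rank 5.
Batch Y values → pooled ranks: 22→3, 28→1.5, 13→5, 28→1.5, 3→7
Rank sum = 3 + 1.5 + 5 + 1.5 + 7 = 18

18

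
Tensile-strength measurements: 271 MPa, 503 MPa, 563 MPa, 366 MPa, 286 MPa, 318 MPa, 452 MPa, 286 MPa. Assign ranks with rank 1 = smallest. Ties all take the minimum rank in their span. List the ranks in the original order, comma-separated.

1, 7, 8, 5, 2, 4, 6, 2

Sorted (ascending): 271, 286, 286, 318, 366, 452, 503, 563
The 2 values of 286 occupy positions 2–3 → each gets rank 2.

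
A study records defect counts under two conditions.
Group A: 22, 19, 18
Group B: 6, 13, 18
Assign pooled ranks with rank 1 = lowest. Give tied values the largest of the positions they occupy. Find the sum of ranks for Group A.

Sorted (ascending): 6, 13, 18, 18, 19, 22
The 2 values of 18 occupy positions 3–4 → each gets rank 4.
Group A values → pooled ranks: 22→6, 19→5, 18→4
Rank sum = 6 + 5 + 4 = 15

15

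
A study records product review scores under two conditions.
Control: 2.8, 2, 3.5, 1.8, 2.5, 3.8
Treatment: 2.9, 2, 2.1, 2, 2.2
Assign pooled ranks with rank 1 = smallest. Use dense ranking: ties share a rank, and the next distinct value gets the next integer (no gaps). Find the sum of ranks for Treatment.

Sorted (ascending): 1.8, 2, 2, 2, 2.1, 2.2, 2.5, 2.8, 2.9, 3.5, 3.8
The 3 values of 2 share dense rank 2.
Remaining distinct values take the next consecutive integers.
Treatment values → pooled ranks: 2.9→7, 2→2, 2.1→3, 2→2, 2.2→4
Rank sum = 7 + 2 + 3 + 2 + 4 = 18

18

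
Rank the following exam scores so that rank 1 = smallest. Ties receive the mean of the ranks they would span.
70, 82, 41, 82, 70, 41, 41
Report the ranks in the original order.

Sorted (ascending): 41, 41, 41, 70, 70, 82, 82
The 3 values of 41 occupy positions 1–3 → average rank 2.
The 2 values of 70 occupy positions 4–5 → average rank (4+5)/2 = 4.5.
The 2 values of 82 occupy positions 6–7 → average rank (6+7)/2 = 6.5.

4.5, 6.5, 2, 6.5, 4.5, 2, 2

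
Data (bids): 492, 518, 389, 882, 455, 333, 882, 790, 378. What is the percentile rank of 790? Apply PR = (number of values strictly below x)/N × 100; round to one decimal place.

66.7

N = 9.
Strictly below 790: 6. Equal to 790: 1.
PR = 6/9 × 100 = 66.7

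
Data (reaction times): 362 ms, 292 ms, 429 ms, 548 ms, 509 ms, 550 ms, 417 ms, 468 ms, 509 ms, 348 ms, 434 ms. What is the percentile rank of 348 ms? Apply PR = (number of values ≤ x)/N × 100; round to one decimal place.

18.2

N = 11.
Strictly below 348: 1. Equal to 348: 1.
PR = 2/11 × 100 = 18.2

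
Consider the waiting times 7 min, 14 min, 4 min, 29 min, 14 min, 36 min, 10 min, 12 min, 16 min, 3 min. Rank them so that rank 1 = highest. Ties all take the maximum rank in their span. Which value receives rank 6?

12

Sorted (descending): 36, 29, 16, 14, 14, 12, 10, 7, 4, 3
The 2 values of 14 occupy positions 4–5 → each gets rank 5.
Rank 6 → value 12.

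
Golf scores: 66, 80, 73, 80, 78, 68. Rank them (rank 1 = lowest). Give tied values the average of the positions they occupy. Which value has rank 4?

Sorted (ascending): 66, 68, 73, 78, 80, 80
The 2 values of 80 occupy positions 5–6 → average rank (5+6)/2 = 5.5.
Rank 4 → value 78.

78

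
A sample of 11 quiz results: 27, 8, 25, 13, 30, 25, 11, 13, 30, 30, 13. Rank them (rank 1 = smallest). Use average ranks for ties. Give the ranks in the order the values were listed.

Sorted (ascending): 8, 11, 13, 13, 13, 25, 25, 27, 30, 30, 30
The 3 values of 13 occupy positions 3–5 → average rank 4.
The 2 values of 25 occupy positions 6–7 → average rank (6+7)/2 = 6.5.
The 3 values of 30 occupy positions 9–11 → average rank 10.

8, 1, 6.5, 4, 10, 6.5, 2, 4, 10, 10, 4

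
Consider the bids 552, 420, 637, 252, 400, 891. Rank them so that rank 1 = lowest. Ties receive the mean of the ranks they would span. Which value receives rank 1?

Sorted (ascending): 252, 400, 420, 552, 637, 891
No ties — each value takes its position as its rank.
Rank 1 → value 252.

252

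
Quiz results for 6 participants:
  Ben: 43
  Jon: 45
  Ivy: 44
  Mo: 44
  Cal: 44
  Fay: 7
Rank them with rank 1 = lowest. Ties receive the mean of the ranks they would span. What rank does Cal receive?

Sorted (ascending): 7, 43, 44, 44, 44, 45
The 3 values of 44 occupy positions 3–5 → average rank 4.
Cal has value 44 → rank 4.

4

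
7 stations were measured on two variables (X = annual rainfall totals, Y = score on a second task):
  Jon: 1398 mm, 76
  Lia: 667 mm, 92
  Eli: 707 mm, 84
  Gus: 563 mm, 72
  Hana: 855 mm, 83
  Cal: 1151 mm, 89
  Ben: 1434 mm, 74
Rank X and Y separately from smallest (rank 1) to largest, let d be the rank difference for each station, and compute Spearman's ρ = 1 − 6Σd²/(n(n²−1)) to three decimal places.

-0.143

Ranks of variable 1: 6, 2, 3, 1, 4, 5, 7
Ranks of variable 2: 3, 7, 5, 1, 4, 6, 2
d = r₁ − r₂: 3, -5, -2, 0, 0, -1, 5
d²: 9, 25, 4, 0, 0, 1, 25; Σd² = 64
ρ = 1 − 6·64/(7·48) = 1 − 384/336 = -0.143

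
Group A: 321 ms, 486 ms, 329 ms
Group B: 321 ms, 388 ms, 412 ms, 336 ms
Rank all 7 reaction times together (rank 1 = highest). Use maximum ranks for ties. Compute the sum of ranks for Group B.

16

Sorted (descending): 486, 412, 388, 336, 329, 321, 321
The 2 values of 321 occupy positions 6–7 → each gets rank 7.
Group B values → pooled ranks: 321→7, 388→3, 412→2, 336→4
Rank sum = 7 + 3 + 2 + 4 = 16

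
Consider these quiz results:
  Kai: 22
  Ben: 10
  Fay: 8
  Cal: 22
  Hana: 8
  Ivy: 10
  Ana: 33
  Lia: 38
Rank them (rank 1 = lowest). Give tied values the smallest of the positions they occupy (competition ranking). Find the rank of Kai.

Sorted (ascending): 8, 8, 10, 10, 22, 22, 33, 38
The 2 values of 8 occupy positions 1–2 → each gets rank 1.
The 2 values of 10 occupy positions 3–4 → each gets rank 3.
The 2 values of 22 occupy positions 5–6 → each gets rank 5.
Kai has value 22 → rank 5.

5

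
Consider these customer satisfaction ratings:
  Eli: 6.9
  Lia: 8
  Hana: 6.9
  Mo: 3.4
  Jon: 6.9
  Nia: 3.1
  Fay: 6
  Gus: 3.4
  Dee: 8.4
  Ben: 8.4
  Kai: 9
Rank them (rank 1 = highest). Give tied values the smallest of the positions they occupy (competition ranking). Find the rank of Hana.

Sorted (descending): 9, 8.4, 8.4, 8, 6.9, 6.9, 6.9, 6, 3.4, 3.4, 3.1
The 2 values of 8.4 occupy positions 2–3 → each gets rank 2.
The 3 values of 6.9 occupy positions 5–7 → each gets rank 5.
The 2 values of 3.4 occupy positions 9–10 → each gets rank 9.
Hana has value 6.9 → rank 5.

5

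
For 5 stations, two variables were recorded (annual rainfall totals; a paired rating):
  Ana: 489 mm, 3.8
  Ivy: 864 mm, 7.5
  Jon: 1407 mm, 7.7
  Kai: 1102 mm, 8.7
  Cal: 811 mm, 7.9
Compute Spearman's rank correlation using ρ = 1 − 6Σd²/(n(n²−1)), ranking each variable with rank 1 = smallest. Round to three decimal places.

Ranks of variable 1: 1, 3, 5, 4, 2
Ranks of variable 2: 1, 2, 3, 5, 4
d = r₁ − r₂: 0, 1, 2, -1, -2
d²: 0, 1, 4, 1, 4; Σd² = 10
ρ = 1 − 6·10/(5·24) = 1 − 60/120 = 0.500

0.500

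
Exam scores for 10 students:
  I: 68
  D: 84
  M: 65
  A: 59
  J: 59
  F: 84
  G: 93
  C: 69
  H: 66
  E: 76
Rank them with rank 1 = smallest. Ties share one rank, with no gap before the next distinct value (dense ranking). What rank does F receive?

Sorted (ascending): 59, 59, 65, 66, 68, 69, 76, 84, 84, 93
The 2 values of 59 share dense rank 1.
The 2 values of 84 share dense rank 7.
Remaining distinct values take the next consecutive integers.
F has value 84 → rank 7.

7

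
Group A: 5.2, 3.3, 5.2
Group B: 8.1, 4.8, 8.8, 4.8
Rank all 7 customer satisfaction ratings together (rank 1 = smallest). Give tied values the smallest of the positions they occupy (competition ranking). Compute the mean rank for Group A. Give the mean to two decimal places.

3.00

Sorted (ascending): 3.3, 4.8, 4.8, 5.2, 5.2, 8.1, 8.8
The 2 values of 4.8 occupy positions 2–3 → each gets rank 2.
The 2 values of 5.2 occupy positions 4–5 → each gets rank 4.
Group A values → pooled ranks: 5.2→4, 3.3→1, 5.2→4
Mean rank = (4 + 1 + 4) / 3 = 3.00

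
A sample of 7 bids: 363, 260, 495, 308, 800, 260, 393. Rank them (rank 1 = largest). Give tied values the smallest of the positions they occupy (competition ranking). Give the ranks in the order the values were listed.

4, 6, 2, 5, 1, 6, 3

Sorted (descending): 800, 495, 393, 363, 308, 260, 260
The 2 values of 260 occupy positions 6–7 → each gets rank 6.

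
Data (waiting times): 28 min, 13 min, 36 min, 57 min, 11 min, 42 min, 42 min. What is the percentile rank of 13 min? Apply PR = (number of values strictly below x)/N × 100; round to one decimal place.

14.3

N = 7.
Strictly below 13: 1. Equal to 13: 1.
PR = 1/7 × 100 = 14.3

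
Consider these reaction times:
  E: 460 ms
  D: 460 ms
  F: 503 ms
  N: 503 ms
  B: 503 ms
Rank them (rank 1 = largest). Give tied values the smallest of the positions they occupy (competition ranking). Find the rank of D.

4

Sorted (descending): 503, 503, 503, 460, 460
The 3 values of 503 occupy positions 1–3 → each gets rank 1.
The 2 values of 460 occupy positions 4–5 → each gets rank 4.
D has value 460 ms → rank 4.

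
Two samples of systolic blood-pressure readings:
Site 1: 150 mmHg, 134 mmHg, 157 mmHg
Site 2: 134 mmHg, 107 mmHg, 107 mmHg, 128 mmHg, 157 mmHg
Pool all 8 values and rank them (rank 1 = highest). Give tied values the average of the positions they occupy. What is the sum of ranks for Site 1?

9

Sorted (descending): 157, 157, 150, 134, 134, 128, 107, 107
The 2 values of 157 occupy positions 1–2 → average rank (1+2)/2 = 1.5.
The 2 values of 134 occupy positions 4–5 → average rank (4+5)/2 = 4.5.
The 2 values of 107 occupy positions 7–8 → average rank (7+8)/2 = 7.5.
Site 1 values → pooled ranks: 150→3, 134→4.5, 157→1.5
Rank sum = 3 + 4.5 + 1.5 = 9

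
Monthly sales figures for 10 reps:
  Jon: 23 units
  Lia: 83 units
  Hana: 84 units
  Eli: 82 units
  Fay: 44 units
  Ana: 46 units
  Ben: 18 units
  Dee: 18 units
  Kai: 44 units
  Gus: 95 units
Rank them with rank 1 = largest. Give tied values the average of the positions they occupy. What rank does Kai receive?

6.5

Sorted (descending): 95, 84, 83, 82, 46, 44, 44, 23, 18, 18
The 2 values of 44 occupy positions 6–7 → average rank (6+7)/2 = 6.5.
The 2 values of 18 occupy positions 9–10 → average rank (9+10)/2 = 9.5.
Kai has value 44 units → rank 6.5.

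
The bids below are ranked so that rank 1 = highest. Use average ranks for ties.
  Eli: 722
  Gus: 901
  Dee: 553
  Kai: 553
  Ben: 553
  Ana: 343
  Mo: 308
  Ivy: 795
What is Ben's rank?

Sorted (descending): 901, 795, 722, 553, 553, 553, 343, 308
The 3 values of 553 occupy positions 4–6 → average rank 5.
Ben has value 553 → rank 5.

5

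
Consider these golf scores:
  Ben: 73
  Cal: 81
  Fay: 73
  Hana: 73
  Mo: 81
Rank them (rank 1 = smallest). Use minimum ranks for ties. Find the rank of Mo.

4

Sorted (ascending): 73, 73, 73, 81, 81
The 3 values of 73 occupy positions 1–3 → each gets rank 1.
The 2 values of 81 occupy positions 4–5 → each gets rank 4.
Mo has value 81 → rank 4.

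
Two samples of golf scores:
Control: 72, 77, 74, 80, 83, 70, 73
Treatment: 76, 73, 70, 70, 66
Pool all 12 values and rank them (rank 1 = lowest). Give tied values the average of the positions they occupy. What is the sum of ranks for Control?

Sorted (ascending): 66, 70, 70, 70, 72, 73, 73, 74, 76, 77, 80, 83
The 3 values of 70 occupy positions 2–4 → average rank 3.
The 2 values of 73 occupy positions 6–7 → average rank (6+7)/2 = 6.5.
Control values → pooled ranks: 72→5, 77→10, 74→8, 80→11, 83→12, 70→3, 73→6.5
Rank sum = 5 + 10 + 8 + 11 + 12 + 3 + 6.5 = 55.5

55.5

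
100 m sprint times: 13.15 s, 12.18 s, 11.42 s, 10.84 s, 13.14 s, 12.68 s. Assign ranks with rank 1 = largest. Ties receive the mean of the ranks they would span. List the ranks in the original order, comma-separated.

1, 4, 5, 6, 2, 3

Sorted (descending): 13.15, 13.14, 12.68, 12.18, 11.42, 10.84
No ties — each value takes its position as its rank.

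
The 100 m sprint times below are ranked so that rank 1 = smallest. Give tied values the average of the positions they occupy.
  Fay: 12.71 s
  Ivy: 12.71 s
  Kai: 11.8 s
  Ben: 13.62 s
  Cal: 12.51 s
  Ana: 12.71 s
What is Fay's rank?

Sorted (ascending): 11.8, 12.51, 12.71, 12.71, 12.71, 13.62
The 3 values of 12.71 occupy positions 3–5 → average rank 4.
Fay has value 12.71 s → rank 4.

4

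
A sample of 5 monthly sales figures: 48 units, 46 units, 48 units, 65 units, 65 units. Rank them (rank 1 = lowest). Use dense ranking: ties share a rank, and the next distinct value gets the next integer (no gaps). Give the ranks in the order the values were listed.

2, 1, 2, 3, 3

Sorted (ascending): 46, 48, 48, 65, 65
The 2 values of 48 share dense rank 2.
The 2 values of 65 share dense rank 3.
Remaining distinct values take the next consecutive integers.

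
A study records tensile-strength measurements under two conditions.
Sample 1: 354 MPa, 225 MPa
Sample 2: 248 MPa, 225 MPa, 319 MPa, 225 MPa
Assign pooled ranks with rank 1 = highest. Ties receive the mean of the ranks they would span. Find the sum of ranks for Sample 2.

Sorted (descending): 354, 319, 248, 225, 225, 225
The 3 values of 225 occupy positions 4–6 → average rank 5.
Sample 2 values → pooled ranks: 248→3, 225→5, 319→2, 225→5
Rank sum = 3 + 5 + 2 + 5 = 15

15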